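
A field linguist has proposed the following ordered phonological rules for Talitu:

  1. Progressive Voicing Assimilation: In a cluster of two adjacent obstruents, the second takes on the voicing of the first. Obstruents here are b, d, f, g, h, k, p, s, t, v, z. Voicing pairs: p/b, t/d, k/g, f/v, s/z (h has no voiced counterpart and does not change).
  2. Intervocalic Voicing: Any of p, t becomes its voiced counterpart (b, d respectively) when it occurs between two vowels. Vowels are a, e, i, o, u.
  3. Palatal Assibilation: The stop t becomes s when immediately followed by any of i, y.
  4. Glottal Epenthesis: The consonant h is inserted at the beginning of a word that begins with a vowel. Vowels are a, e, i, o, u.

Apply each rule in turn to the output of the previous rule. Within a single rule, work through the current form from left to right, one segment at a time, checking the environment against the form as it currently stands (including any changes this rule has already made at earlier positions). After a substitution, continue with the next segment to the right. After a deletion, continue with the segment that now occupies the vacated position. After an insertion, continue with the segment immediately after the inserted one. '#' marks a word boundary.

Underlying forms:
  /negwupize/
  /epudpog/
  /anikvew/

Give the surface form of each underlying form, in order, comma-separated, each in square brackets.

[negwubize], [hebudbog], [hanikfew]

/negwupize/:
  1 Progressive Voicing Assimilation: no change — [negwupize]
  2 Intervocalic Voicing: [negwupize] → [negwubize]
  3 Palatal Assibilation: no change — [negwubize]
  4 Glottal Epenthesis: no change — [negwubize]
/epudpog/:
  1 Progressive Voicing Assimilation: [epudpog] → [epudbog]
  2 Intervocalic Voicing: [epudbog] → [ebudbog]
  3 Palatal Assibilation: no change — [ebudbog]
  4 Glottal Epenthesis: [ebudbog] → [hebudbog]
/anikvew/:
  1 Progressive Voicing Assimilation: [anikvew] → [anikfew]
  2 Intervocalic Voicing: no change — [anikfew]
  3 Palatal Assibilation: no change — [anikfew]
  4 Glottal Epenthesis: [anikfew] → [hanikfew]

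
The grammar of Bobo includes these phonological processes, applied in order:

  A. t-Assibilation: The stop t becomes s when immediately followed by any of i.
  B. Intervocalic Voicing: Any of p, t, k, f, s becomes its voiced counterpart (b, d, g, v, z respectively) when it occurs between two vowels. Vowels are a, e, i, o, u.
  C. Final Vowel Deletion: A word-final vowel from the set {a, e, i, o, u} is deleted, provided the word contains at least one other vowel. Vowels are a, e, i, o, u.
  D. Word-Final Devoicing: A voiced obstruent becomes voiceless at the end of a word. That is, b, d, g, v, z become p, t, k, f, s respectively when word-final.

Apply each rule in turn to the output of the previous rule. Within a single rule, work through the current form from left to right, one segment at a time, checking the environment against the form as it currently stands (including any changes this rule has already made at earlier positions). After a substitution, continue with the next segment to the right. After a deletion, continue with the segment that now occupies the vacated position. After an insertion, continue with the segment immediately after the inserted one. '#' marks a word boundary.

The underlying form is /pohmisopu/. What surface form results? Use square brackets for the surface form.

[pohmizop]

A t-Assibilation: no change — [pohmisopu]
B Intervocalic Voicing: [pohmisopu] → [pohmizobu]
C Final Vowel Deletion: [pohmizobu] → [pohmizob]
D Word-Final Devoicing: [pohmizob] → [pohmizop]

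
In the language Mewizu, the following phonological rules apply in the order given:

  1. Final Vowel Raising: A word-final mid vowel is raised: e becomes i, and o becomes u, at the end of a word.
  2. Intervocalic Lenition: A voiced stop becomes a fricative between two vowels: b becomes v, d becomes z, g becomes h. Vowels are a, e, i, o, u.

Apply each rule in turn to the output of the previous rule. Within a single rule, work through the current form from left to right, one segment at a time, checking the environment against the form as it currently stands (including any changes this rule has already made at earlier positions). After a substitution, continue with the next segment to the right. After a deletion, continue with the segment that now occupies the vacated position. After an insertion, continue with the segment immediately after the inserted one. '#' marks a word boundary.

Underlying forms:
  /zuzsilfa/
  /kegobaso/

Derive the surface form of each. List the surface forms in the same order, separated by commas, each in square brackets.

/zuzsilfa/:
  1 Final Vowel Raising: no change — [zuzsilfa]
  2 Intervocalic Lenition: no change — [zuzsilfa]
/kegobaso/:
  1 Final Vowel Raising: [kegobaso] → [kegobasu]
  2 Intervocalic Lenition: [kegobasu] → [kehovasu]

[zuzsilfa], [kehovasu]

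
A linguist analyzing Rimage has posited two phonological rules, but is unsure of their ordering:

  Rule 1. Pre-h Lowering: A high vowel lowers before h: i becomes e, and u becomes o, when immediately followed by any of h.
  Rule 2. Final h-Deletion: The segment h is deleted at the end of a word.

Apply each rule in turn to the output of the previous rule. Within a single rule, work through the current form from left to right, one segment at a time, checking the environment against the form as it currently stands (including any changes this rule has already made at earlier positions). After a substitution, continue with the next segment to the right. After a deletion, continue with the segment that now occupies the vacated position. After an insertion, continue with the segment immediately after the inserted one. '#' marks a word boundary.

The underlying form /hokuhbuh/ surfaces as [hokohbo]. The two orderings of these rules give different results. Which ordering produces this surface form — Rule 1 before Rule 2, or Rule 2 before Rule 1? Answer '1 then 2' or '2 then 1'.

Order 1 then 2:
  1 Pre-h Lowering: [hokuhbuh] → [hokohboh]
  2 Final h-Deletion: [hokohboh] → [hokohbo]
  result: [hokohbo]
Order 2 then 1:
  2 Final h-Deletion: [hokuhbuh] → [hokuhbu]
  1 Pre-h Lowering: [hokuhbu] → [hokohbu]
  result: [hokohbu]

1 then 2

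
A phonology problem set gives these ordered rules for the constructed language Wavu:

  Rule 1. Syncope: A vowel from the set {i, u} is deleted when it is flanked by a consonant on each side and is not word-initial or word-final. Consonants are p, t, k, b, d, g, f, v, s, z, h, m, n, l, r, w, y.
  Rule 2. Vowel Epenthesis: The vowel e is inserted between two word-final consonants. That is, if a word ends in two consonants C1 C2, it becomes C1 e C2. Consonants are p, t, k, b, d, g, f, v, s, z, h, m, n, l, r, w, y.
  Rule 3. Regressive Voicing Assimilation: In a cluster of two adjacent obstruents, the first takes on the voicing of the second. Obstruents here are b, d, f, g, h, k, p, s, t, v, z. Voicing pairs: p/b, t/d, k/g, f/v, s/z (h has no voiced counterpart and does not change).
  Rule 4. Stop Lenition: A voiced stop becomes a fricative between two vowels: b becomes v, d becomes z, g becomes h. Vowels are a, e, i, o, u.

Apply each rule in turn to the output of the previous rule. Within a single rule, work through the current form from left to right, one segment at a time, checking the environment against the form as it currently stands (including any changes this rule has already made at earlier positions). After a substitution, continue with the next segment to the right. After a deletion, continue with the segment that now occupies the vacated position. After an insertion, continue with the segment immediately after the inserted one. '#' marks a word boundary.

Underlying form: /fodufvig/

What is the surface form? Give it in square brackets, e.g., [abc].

Rule 1 Syncope: [fodufvig] → [fodfvg]
Rule 2 Vowel Epenthesis: [fodfvg] → [fodfveg]
Rule 3 Regressive Voicing Assimilation: [fodfveg] → [fotvveg]
Rule 4 Stop Lenition: no change — [fotvveg]

[fotvveg]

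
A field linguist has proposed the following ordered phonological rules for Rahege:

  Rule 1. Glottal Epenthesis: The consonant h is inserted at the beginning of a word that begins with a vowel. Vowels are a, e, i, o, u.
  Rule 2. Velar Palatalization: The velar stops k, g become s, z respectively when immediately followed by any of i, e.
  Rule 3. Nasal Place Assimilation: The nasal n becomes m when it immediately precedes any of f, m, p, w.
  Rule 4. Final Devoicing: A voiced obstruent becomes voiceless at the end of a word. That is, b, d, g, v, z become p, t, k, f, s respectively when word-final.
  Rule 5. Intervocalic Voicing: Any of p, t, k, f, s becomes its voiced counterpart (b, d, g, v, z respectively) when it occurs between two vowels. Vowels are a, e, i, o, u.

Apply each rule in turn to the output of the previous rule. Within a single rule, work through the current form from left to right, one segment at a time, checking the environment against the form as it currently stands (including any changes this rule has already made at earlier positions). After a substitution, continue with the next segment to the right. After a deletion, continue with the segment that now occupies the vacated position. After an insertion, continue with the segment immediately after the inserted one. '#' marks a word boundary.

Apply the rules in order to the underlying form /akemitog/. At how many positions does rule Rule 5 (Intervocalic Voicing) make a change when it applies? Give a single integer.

2

Rule 1 Glottal Epenthesis: [akemitog] → [hakemitog]
Rule 2 Velar Palatalization: [hakemitog] → [hasemitog]
Rule 3 Nasal Place Assimilation: no change — [hasemitog]
Rule 4 Final Devoicing: [hasemitog] → [hasemitok]
Rule 5 Intervocalic Voicing: [hasemitok] → [hazemidok]
Rule Rule 5 changed 2 position(s).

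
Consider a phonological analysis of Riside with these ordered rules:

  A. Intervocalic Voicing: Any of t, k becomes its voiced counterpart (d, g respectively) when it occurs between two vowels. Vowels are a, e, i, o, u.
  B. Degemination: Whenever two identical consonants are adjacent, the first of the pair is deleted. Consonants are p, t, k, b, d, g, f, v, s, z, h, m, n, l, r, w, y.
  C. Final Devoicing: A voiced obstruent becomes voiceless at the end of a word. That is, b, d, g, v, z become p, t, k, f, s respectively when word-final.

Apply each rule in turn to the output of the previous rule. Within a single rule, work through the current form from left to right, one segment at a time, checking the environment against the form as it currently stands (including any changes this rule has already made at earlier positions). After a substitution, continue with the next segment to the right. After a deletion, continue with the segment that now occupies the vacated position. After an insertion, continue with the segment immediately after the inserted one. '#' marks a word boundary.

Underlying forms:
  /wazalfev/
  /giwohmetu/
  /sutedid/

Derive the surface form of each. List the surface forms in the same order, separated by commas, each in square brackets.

[wazalfef], [giwohmedu], [sudedit]

/wazalfev/:
  A Intervocalic Voicing: no change — [wazalfev]
  B Degemination: no change — [wazalfev]
  C Final Devoicing: [wazalfev] → [wazalfef]
/giwohmetu/:
  A Intervocalic Voicing: [giwohmetu] → [giwohmedu]
  B Degemination: no change — [giwohmedu]
  C Final Devoicing: no change — [giwohmedu]
/sutedid/:
  A Intervocalic Voicing: [sutedid] → [sudedid]
  B Degemination: no change — [sudedid]
  C Final Devoicing: [sudedid] → [sudedit]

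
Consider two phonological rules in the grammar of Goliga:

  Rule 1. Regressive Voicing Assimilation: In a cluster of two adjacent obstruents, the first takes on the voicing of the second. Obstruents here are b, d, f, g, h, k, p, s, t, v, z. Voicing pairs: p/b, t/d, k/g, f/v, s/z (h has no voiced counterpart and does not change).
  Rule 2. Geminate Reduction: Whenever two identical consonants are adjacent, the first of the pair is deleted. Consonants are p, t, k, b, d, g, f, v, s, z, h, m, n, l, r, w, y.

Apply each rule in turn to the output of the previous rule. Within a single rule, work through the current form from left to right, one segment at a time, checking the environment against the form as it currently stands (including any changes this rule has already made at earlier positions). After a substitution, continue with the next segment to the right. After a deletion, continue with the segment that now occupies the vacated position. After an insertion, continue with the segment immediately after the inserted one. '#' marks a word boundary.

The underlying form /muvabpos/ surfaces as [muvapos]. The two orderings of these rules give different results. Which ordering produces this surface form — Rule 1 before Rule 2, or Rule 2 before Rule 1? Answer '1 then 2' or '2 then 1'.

1 then 2

Order 1 then 2:
  1 Regressive Voicing Assimilation: [muvabpos] → [muvappos]
  2 Geminate Reduction: [muvappos] → [muvapos]
  result: [muvapos]
Order 2 then 1:
  2 Geminate Reduction: no change — [muvabpos]
  1 Regressive Voicing Assimilation: [muvabpos] → [muvappos]
  result: [muvappos]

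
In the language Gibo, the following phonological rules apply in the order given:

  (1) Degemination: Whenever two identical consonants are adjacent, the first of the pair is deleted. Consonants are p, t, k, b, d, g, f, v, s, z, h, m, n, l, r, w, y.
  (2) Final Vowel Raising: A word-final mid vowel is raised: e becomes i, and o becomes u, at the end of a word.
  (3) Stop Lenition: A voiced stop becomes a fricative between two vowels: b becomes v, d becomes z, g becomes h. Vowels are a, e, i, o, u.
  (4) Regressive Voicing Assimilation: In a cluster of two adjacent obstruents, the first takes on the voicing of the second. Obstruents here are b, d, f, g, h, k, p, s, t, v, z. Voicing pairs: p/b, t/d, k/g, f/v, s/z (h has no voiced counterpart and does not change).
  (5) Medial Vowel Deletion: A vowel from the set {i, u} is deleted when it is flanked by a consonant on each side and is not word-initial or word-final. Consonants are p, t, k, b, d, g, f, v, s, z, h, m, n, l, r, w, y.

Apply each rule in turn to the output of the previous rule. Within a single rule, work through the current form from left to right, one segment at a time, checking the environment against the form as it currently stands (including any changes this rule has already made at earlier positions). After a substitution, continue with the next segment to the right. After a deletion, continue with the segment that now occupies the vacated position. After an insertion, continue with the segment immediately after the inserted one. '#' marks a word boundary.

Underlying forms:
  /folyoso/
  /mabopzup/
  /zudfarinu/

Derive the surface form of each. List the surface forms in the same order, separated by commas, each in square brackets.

/folyoso/:
  (1) Degemination: no change — [folyoso]
  (2) Final Vowel Raising: [folyoso] → [folyosu]
  (3) Stop Lenition: no change — [folyosu]
  (4) Regressive Voicing Assimilation: no change — [folyosu]
  (5) Medial Vowel Deletion: no change — [folyosu]
/mabopzup/:
  (1) Degemination: no change — [mabopzup]
  (2) Final Vowel Raising: no change — [mabopzup]
  (3) Stop Lenition: [mabopzup] → [mavopzup]
  (4) Regressive Voicing Assimilation: [mavopzup] → [mavobzup]
  (5) Medial Vowel Deletion: [mavobzup] → [mavobzp]
/zudfarinu/:
  (1) Degemination: no change — [zudfarinu]
  (2) Final Vowel Raising: no change — [zudfarinu]
  (3) Stop Lenition: no change — [zudfarinu]
  (4) Regressive Voicing Assimilation: [zudfarinu] → [zutfarinu]
  (5) Medial Vowel Deletion: [zutfarinu] → [ztfarnu]

[folyosu], [mavobzp], [ztfarnu]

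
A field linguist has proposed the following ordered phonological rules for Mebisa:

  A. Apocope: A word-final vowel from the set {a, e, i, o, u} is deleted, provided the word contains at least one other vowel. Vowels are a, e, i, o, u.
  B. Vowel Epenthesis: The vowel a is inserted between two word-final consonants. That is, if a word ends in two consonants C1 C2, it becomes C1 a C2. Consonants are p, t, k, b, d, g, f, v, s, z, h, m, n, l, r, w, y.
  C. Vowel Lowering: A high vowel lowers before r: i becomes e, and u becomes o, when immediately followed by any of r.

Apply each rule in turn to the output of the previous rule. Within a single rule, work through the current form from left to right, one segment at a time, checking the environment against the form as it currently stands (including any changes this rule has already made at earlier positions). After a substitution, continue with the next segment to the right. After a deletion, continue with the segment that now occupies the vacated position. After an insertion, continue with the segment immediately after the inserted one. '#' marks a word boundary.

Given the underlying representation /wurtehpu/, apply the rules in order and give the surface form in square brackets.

[wortehap]

A Apocope: [wurtehpu] → [wurtehp]
B Vowel Epenthesis: [wurtehp] → [wurtehap]
C Vowel Lowering: [wurtehap] → [wortehap]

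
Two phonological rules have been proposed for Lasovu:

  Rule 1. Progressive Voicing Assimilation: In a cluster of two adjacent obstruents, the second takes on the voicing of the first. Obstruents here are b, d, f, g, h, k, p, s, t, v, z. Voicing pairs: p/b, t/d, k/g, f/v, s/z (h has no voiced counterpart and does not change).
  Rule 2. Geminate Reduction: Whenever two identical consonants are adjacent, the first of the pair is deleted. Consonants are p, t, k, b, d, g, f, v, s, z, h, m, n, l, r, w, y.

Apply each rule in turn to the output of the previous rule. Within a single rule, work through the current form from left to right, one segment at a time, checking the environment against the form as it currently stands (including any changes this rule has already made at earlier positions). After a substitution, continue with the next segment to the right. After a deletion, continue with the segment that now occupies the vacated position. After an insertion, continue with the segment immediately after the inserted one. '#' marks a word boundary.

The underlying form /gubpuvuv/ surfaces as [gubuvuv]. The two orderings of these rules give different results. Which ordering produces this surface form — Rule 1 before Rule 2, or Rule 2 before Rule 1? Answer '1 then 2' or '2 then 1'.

Order 1 then 2:
  1 Progressive Voicing Assimilation: [gubpuvuv] → [gubbuvuv]
  2 Geminate Reduction: [gubbuvuv] → [gubuvuv]
  result: [gubuvuv]
Order 2 then 1:
  2 Geminate Reduction: no change — [gubpuvuv]
  1 Progressive Voicing Assimilation: [gubpuvuv] → [gubbuvuv]
  result: [gubbuvuv]

1 then 2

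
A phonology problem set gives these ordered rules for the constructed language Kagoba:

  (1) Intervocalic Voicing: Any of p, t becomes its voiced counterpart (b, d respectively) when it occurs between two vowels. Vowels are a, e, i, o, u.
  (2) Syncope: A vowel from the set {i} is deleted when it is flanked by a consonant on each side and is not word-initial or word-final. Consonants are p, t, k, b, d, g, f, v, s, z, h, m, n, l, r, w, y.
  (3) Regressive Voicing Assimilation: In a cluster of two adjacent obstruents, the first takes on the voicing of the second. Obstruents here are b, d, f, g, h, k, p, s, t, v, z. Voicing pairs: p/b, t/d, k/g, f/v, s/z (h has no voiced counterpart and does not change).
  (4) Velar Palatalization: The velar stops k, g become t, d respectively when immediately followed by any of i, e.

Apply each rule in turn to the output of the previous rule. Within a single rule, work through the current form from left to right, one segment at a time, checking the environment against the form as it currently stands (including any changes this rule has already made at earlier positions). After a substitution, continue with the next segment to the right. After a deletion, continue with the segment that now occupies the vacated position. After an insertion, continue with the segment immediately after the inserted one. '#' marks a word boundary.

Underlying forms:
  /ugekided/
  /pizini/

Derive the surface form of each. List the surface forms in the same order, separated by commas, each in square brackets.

/ugekided/:
  (1) Intervocalic Voicing: no change — [ugekided]
  (2) Syncope: [ugekided] → [ugekded]
  (3) Regressive Voicing Assimilation: [ugekded] → [ugegded]
  (4) Velar Palatalization: [ugegded] → [udegded]
/pizini/:
  (1) Intervocalic Voicing: no change — [pizini]
  (2) Syncope: [pizini] → [pzni]
  (3) Regressive Voicing Assimilation: [pzni] → [bzni]
  (4) Velar Palatalization: no change — [bzni]

[udegded], [bzni]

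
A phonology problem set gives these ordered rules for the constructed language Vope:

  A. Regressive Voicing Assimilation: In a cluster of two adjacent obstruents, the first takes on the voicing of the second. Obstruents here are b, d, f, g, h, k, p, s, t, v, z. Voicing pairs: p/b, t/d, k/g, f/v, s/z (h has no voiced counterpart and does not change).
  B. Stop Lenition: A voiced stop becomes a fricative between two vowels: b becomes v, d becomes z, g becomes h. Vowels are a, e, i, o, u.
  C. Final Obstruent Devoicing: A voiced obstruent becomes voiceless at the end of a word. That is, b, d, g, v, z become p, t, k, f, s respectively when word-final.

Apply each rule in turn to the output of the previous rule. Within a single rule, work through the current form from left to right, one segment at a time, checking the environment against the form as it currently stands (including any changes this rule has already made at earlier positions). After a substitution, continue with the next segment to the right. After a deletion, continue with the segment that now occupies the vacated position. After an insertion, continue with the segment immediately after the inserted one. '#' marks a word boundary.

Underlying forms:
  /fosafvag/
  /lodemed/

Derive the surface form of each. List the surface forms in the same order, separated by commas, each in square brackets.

/fosafvag/:
  A Regressive Voicing Assimilation: [fosafvag] → [fosavvag]
  B Stop Lenition: no change — [fosavvag]
  C Final Obstruent Devoicing: [fosavvag] → [fosavvak]
/lodemed/:
  A Regressive Voicing Assimilation: no change — [lodemed]
  B Stop Lenition: [lodemed] → [lozemed]
  C Final Obstruent Devoicing: [lozemed] → [lozemet]

[fosavvak], [lozemet]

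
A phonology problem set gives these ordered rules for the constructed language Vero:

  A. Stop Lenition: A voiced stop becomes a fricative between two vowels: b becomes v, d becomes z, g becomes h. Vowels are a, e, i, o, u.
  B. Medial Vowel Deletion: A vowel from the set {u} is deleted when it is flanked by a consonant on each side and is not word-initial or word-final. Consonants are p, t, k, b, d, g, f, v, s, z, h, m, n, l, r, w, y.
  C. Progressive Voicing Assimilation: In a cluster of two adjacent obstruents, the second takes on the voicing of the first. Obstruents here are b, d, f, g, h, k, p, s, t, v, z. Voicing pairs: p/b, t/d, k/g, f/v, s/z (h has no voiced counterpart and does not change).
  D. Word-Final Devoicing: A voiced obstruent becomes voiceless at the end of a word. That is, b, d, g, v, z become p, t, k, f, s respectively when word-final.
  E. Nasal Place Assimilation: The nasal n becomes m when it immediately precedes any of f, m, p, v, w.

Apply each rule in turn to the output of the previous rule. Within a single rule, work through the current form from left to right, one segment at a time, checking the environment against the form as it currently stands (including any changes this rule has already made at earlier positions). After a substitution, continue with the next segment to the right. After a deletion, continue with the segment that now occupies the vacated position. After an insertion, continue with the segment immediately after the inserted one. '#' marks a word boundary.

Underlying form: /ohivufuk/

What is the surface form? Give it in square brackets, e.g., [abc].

A Stop Lenition: no change — [ohivufuk]
B Medial Vowel Deletion: [ohivufuk] → [ohivfk]
C Progressive Voicing Assimilation: [ohivfk] → [ohivvg]
D Word-Final Devoicing: [ohivvg] → [ohivvk]
E Nasal Place Assimilation: no change — [ohivvk]

[ohivvk]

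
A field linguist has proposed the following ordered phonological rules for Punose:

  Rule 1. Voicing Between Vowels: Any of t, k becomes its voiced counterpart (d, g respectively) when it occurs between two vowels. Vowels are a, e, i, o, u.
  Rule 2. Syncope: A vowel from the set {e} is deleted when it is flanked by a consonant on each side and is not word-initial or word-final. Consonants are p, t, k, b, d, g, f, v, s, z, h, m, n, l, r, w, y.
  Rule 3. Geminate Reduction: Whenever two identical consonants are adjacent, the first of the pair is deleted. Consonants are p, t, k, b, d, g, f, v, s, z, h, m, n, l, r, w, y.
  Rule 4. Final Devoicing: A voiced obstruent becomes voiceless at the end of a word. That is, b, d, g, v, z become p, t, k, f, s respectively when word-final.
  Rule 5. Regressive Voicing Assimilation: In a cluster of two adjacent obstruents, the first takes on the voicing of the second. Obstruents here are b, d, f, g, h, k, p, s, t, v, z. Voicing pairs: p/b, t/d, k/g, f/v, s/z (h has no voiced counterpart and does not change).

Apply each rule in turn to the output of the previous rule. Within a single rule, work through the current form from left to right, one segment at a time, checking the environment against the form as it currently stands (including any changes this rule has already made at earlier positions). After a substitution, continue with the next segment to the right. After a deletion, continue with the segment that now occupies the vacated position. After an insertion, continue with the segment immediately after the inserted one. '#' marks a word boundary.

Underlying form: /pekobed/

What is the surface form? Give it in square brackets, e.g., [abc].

Rule 1 Voicing Between Vowels: [pekobed] → [pegobed]
Rule 2 Syncope: [pegobed] → [pgobd]
Rule 3 Geminate Reduction: no change — [pgobd]
Rule 4 Final Devoicing: [pgobd] → [pgobt]
Rule 5 Regressive Voicing Assimilation: [pgobt] → [bgopt]

[bgopt]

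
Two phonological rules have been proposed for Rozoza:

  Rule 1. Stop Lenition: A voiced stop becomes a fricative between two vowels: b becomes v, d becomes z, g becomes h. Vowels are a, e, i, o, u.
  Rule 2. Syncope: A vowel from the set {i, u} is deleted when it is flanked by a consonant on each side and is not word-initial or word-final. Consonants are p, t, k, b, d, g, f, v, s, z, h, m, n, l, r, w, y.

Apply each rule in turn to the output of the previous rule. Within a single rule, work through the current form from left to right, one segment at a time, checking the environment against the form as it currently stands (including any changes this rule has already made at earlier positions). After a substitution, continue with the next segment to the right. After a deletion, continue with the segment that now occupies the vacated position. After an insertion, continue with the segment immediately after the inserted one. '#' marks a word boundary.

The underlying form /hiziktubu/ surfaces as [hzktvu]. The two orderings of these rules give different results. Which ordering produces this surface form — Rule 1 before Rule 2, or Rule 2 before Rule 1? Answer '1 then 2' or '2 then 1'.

1 then 2

Order 1 then 2:
  1 Stop Lenition: [hiziktubu] → [hiziktuvu]
  2 Syncope: [hiziktuvu] → [hzktvu]
  result: [hzktvu]
Order 2 then 1:
  2 Syncope: [hiziktubu] → [hzktbu]
  1 Stop Lenition: no change — [hzktbu]
  result: [hzktbu]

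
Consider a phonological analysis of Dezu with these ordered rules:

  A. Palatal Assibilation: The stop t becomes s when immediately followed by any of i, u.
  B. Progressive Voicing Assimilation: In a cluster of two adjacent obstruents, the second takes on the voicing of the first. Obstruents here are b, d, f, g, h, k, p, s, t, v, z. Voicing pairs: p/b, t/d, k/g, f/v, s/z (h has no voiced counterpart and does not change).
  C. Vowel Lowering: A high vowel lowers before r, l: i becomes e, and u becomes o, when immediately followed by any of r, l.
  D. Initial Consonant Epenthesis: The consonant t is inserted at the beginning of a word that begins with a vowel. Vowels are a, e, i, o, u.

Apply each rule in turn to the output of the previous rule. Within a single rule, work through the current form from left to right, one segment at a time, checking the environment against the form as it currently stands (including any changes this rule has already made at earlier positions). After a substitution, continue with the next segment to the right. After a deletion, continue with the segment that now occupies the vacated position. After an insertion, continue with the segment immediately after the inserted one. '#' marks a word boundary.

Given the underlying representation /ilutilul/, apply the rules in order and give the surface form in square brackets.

A Palatal Assibilation: [ilutilul] → [ilusilul]
B Progressive Voicing Assimilation: no change — [ilusilul]
C Vowel Lowering: [ilusilul] → [eluselol]
D Initial Consonant Epenthesis: [eluselol] → [teluselol]

[teluselol]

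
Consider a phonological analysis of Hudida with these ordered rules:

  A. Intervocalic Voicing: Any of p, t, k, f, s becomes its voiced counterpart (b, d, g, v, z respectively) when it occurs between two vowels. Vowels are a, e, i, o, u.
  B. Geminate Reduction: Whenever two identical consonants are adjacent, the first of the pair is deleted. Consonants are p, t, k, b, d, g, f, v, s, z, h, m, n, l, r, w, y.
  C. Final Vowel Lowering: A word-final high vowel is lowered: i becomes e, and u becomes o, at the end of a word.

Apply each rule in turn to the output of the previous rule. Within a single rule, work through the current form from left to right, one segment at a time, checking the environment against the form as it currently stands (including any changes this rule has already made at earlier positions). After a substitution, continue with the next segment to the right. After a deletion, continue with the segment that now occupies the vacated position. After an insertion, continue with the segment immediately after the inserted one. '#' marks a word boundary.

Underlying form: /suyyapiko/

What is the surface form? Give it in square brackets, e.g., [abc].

[suyabigo]

A Intervocalic Voicing: [suyyapiko] → [suyyabigo]
B Geminate Reduction: [suyyabigo] → [suyabigo]
C Final Vowel Lowering: no change — [suyabigo]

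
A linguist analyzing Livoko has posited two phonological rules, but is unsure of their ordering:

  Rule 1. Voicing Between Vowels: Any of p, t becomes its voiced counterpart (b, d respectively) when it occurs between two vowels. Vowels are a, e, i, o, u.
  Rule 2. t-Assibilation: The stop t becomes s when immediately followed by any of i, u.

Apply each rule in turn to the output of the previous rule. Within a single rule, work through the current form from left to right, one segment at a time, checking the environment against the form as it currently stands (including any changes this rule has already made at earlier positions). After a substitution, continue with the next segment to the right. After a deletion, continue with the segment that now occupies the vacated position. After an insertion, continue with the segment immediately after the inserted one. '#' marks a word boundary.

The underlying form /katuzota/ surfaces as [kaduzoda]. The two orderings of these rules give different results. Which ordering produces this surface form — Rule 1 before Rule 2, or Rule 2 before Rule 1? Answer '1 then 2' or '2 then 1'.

1 then 2

Order 1 then 2:
  1 Voicing Between Vowels: [katuzota] → [kaduzoda]
  2 t-Assibilation: no change — [kaduzoda]
  result: [kaduzoda]
Order 2 then 1:
  2 t-Assibilation: [katuzota] → [kasuzota]
  1 Voicing Between Vowels: [kasuzota] → [kasuzoda]
  result: [kasuzoda]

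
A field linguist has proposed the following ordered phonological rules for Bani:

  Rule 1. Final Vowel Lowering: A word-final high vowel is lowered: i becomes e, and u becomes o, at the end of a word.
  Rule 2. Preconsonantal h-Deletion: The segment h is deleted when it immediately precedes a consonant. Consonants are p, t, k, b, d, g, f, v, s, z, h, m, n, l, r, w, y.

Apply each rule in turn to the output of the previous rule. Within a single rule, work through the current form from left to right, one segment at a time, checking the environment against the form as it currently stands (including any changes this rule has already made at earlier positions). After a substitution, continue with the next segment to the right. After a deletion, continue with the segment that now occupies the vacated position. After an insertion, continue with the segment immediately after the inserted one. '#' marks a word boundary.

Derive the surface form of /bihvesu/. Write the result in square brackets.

Rule 1 Final Vowel Lowering: [bihvesu] → [bihveso]
Rule 2 Preconsonantal h-Deletion: [bihveso] → [biveso]

[biveso]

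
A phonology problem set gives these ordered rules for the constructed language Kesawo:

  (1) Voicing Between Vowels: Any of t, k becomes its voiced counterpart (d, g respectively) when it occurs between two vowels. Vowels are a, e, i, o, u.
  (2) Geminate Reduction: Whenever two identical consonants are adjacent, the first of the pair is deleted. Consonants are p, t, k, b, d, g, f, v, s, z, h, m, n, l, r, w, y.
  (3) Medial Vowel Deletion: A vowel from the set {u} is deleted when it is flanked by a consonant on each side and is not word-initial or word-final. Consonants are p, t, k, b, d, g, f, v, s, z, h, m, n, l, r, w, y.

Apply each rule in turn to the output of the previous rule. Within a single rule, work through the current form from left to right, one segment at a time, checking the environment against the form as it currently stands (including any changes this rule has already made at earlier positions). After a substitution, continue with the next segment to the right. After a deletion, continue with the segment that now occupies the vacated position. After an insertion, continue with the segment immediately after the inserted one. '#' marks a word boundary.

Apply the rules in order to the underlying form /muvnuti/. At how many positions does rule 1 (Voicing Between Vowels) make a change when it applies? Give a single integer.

(1) Voicing Between Vowels: [muvnuti] → [muvnudi]
(2) Geminate Reduction: no change — [muvnudi]
(3) Medial Vowel Deletion: [muvnudi] → [mvndi]
Rule 1 changed 1 position(s).

1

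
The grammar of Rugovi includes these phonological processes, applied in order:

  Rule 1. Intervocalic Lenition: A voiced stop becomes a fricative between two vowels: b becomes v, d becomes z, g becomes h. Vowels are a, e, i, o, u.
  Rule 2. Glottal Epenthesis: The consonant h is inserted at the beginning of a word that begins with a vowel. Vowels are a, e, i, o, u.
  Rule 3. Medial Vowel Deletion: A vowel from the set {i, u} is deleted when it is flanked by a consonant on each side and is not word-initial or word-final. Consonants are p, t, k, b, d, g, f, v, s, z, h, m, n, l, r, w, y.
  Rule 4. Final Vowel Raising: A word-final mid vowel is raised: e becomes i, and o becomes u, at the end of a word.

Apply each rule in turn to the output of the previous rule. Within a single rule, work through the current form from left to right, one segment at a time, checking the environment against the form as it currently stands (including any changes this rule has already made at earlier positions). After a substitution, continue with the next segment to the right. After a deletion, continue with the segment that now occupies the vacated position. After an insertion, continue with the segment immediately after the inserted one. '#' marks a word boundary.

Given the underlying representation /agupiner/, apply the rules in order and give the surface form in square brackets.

Rule 1 Intervocalic Lenition: [agupiner] → [ahupiner]
Rule 2 Glottal Epenthesis: [ahupiner] → [hahupiner]
Rule 3 Medial Vowel Deletion: [hahupiner] → [hahpner]
Rule 4 Final Vowel Raising: no change — [hahpner]

[hahpner]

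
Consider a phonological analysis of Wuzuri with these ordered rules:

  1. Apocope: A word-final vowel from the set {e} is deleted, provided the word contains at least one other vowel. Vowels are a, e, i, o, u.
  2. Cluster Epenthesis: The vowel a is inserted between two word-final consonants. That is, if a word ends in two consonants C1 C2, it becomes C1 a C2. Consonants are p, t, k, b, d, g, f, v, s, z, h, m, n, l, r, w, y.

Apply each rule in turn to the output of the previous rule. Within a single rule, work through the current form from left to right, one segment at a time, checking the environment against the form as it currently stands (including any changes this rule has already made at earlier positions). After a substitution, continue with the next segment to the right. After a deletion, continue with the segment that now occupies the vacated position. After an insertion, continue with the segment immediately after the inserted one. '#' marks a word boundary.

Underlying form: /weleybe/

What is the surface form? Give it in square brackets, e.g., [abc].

1 Apocope: [weleybe] → [weleyb]
2 Cluster Epenthesis: [weleyb] → [weleyab]

[weleyab]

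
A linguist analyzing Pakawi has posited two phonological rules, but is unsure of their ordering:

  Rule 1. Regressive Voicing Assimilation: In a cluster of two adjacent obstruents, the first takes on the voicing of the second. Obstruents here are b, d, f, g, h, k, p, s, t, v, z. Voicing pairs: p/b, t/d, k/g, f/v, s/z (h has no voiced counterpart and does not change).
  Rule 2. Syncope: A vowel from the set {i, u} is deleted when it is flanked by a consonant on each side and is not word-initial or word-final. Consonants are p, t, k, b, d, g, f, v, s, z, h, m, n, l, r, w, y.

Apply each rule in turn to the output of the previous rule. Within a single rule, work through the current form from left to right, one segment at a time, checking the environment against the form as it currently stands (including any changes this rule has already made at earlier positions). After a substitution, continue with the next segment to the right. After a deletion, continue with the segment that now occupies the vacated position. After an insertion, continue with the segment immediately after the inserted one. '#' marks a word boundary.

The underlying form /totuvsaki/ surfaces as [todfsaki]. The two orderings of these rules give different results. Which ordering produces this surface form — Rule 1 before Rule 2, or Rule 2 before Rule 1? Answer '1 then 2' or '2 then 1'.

Order 1 then 2:
  1 Regressive Voicing Assimilation: [totuvsaki] → [totufsaki]
  2 Syncope: [totufsaki] → [totfsaki]
  result: [totfsaki]
Order 2 then 1:
  2 Syncope: [totuvsaki] → [totvsaki]
  1 Regressive Voicing Assimilation: [totvsaki] → [todfsaki]
  result: [todfsaki]

2 then 1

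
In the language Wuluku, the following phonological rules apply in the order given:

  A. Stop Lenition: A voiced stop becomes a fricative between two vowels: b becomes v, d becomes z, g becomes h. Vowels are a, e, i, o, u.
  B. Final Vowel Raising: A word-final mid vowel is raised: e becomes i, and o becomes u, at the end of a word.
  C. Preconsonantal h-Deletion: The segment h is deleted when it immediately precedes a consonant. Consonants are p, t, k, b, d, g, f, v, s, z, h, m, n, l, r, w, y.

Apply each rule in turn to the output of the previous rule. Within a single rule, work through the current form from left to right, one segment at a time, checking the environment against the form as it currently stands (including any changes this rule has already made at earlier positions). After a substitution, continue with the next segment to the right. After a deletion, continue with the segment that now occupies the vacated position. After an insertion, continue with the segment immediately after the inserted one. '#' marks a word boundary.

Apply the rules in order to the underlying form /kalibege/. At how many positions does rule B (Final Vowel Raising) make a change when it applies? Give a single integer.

1

A Stop Lenition: [kalibege] → [kalivehe]
B Final Vowel Raising: [kalivehe] → [kalivehi]
C Preconsonantal h-Deletion: no change — [kalivehi]
Rule B changed 1 position(s).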